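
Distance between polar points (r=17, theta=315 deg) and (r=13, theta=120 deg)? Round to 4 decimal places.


d = sqrt(r1^2 + r2^2 - 2*r1*r2*cos(t2-t1))
d = sqrt(17^2 + 13^2 - 2*17*13*cos(120-315)) = 29.7479

29.7479


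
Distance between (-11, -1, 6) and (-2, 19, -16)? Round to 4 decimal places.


d = sqrt((-2--11)^2 + (19--1)^2 + (-16-6)^2) = 31.0644

31.0644


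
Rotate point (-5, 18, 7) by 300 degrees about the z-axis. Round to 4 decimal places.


x' = -5*cos(300) - 18*sin(300) = 13.0885
y' = -5*sin(300) + 18*cos(300) = 13.3301
z' = 7

(13.0885, 13.3301, 7)


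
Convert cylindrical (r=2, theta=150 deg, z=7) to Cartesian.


x = 2 * cos(150) = -1.7321
y = 2 * sin(150) = 1
z = 7

(-1.7321, 1, 7)


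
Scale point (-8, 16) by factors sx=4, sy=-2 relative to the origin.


Scaling: (x*sx, y*sy) = (-8*4, 16*-2) = (-32, -32)

(-32, -32)


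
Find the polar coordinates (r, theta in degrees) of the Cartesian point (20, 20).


r = sqrt(20^2 + 20^2) = 28.2843
theta = atan2(20, 20) = 45 degrees

r = 28.2843, theta = 45 degrees


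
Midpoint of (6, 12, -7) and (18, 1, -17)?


Midpoint = ((6+18)/2, (12+1)/2, (-7+-17)/2) = (12, 6.5, -12)

(12, 6.5, -12)


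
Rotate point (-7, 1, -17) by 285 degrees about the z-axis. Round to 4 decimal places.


x' = -7*cos(285) - 1*sin(285) = -0.8458
y' = -7*sin(285) + 1*cos(285) = 7.0203
z' = -17

(-0.8458, 7.0203, -17)


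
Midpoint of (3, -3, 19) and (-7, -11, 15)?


Midpoint = ((3+-7)/2, (-3+-11)/2, (19+15)/2) = (-2, -7, 17)

(-2, -7, 17)


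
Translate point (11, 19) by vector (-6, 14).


Translation: (x+dx, y+dy) = (11+-6, 19+14) = (5, 33)

(5, 33)


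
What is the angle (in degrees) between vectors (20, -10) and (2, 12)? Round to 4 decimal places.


dot = 20*2 + -10*12 = -80
|u| = 22.3607, |v| = 12.1655
cos(angle) = -0.2941
angle = 107.1027 degrees

107.1027 degrees


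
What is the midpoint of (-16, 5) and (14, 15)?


Midpoint = ((-16+14)/2, (5+15)/2) = (-1, 10)

(-1, 10)


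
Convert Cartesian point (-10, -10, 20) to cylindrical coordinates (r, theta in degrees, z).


r = sqrt((-10)^2 + (-10)^2) = 14.1421
theta = atan2(-10, -10) = 225 deg
z = 20

r = 14.1421, theta = 225 deg, z = 20


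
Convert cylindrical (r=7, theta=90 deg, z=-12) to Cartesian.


x = 7 * cos(90) = 0
y = 7 * sin(90) = 7
z = -12

(0, 7, -12)


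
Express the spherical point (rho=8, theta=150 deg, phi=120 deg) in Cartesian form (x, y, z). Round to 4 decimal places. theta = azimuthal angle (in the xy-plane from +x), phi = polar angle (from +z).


x = 8 * sin(120) * cos(150) = -6
y = 8 * sin(120) * sin(150) = 3.4641
z = 8 * cos(120) = -4

(-6, 3.4641, -4)


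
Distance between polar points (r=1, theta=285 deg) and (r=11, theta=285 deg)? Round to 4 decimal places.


d = sqrt(r1^2 + r2^2 - 2*r1*r2*cos(t2-t1))
d = sqrt(1^2 + 11^2 - 2*1*11*cos(285-285)) = 10

10


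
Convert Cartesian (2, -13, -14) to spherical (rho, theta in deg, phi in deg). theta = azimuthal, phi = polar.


rho = sqrt(2^2 + (-13)^2 + (-14)^2) = 19.2094
theta = atan2(-13, 2) = 278.7462 deg
phi = acos(-14/19.2094) = 136.7868 deg

rho = 19.2094, theta = 278.7462 deg, phi = 136.7868 deg


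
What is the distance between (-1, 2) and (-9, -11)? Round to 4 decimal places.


d = sqrt((-9--1)^2 + (-11-2)^2) = 15.2643

15.2643


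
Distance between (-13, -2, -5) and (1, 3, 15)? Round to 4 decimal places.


d = sqrt((1--13)^2 + (3--2)^2 + (15--5)^2) = 24.9199

24.9199


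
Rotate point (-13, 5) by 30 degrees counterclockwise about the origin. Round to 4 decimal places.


x' = -13*cos(30) - 5*sin(30) = -13.7583
y' = -13*sin(30) + 5*cos(30) = -2.1699

(-13.7583, -2.1699)


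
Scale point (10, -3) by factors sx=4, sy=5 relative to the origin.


Scaling: (x*sx, y*sy) = (10*4, -3*5) = (40, -15)

(40, -15)


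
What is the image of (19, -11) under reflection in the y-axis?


Reflection across y-axis: (x, y) -> (-x, y)
(19, -11) -> (-19, -11)

(-19, -11)


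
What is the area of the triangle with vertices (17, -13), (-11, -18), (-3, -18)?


Area = |x1(y2-y3) + x2(y3-y1) + x3(y1-y2)| / 2
= |17*(-18--18) + -11*(-18--13) + -3*(-13--18)| / 2
= 20

20


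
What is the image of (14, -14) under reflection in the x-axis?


Reflection across x-axis: (x, y) -> (x, -y)
(14, -14) -> (14, 14)

(14, 14)


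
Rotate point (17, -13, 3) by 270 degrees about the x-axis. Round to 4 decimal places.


x' = 17
y' = -13*cos(270) - 3*sin(270) = 3
z' = -13*sin(270) + 3*cos(270) = 13

(17, 3, 13)


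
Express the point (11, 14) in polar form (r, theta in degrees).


r = sqrt(11^2 + 14^2) = 17.8045
theta = atan2(14, 11) = 51.8428 degrees

r = 17.8045, theta = 51.8428 degrees


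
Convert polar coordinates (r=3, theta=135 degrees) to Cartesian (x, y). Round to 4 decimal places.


x = 3 * cos(135) = -2.1213
y = 3 * sin(135) = 2.1213

(-2.1213, 2.1213)


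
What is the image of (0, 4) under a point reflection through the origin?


Reflection through origin: (x, y) -> (-x, -y)
(0, 4) -> (0, -4)

(0, -4)


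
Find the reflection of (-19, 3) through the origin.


Reflection through origin: (x, y) -> (-x, -y)
(-19, 3) -> (19, -3)

(19, -3)


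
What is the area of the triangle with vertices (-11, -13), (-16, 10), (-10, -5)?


Area = |x1(y2-y3) + x2(y3-y1) + x3(y1-y2)| / 2
= |-11*(10--5) + -16*(-5--13) + -10*(-13-10)| / 2
= 31.5

31.5


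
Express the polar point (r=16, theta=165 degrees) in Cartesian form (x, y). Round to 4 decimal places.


x = 16 * cos(165) = -15.4548
y = 16 * sin(165) = 4.1411

(-15.4548, 4.1411)


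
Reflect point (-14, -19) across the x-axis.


Reflection across x-axis: (x, y) -> (x, -y)
(-14, -19) -> (-14, 19)

(-14, 19)


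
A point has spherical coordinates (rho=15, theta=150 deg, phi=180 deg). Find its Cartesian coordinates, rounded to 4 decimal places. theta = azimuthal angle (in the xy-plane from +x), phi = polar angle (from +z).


x = 15 * sin(180) * cos(150) = 0
y = 15 * sin(180) * sin(150) = 0
z = 15 * cos(180) = -15

(0, 0, -15)


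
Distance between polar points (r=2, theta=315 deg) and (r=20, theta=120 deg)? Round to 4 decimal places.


d = sqrt(r1^2 + r2^2 - 2*r1*r2*cos(t2-t1))
d = sqrt(2^2 + 20^2 - 2*2*20*cos(120-315)) = 21.938

21.938


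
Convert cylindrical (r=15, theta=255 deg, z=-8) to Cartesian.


x = 15 * cos(255) = -3.8823
y = 15 * sin(255) = -14.4889
z = -8

(-3.8823, -14.4889, -8)


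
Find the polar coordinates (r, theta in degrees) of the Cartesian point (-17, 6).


r = sqrt((-17)^2 + 6^2) = 18.0278
theta = atan2(6, -17) = 160.56 degrees

r = 18.0278, theta = 160.56 degrees


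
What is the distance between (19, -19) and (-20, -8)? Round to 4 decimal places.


d = sqrt((-20-19)^2 + (-8--19)^2) = 40.5216

40.5216


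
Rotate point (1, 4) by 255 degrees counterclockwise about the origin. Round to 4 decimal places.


x' = 1*cos(255) - 4*sin(255) = 3.6049
y' = 1*sin(255) + 4*cos(255) = -2.0012

(3.6049, -2.0012)


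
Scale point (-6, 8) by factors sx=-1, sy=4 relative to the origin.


Scaling: (x*sx, y*sy) = (-6*-1, 8*4) = (6, 32)

(6, 32)


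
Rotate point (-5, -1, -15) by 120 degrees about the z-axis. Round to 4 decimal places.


x' = -5*cos(120) - -1*sin(120) = 3.366
y' = -5*sin(120) + -1*cos(120) = -3.8301
z' = -15

(3.366, -3.8301, -15)


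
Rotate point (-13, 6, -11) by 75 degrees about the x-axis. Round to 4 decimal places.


x' = -13
y' = 6*cos(75) - -11*sin(75) = 12.1781
z' = 6*sin(75) + -11*cos(75) = 2.9485

(-13, 12.1781, 2.9485)


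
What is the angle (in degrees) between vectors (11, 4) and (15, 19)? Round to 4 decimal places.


dot = 11*15 + 4*19 = 241
|u| = 11.7047, |v| = 24.2074
cos(angle) = 0.8506
angle = 31.7267 degrees

31.7267 degrees


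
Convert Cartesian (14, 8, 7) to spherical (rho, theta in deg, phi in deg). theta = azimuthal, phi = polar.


rho = sqrt(14^2 + 8^2 + 7^2) = 17.5784
theta = atan2(8, 14) = 29.7449 deg
phi = acos(7/17.5784) = 66.5333 deg

rho = 17.5784, theta = 29.7449 deg, phi = 66.5333 deg


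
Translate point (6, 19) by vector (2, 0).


Translation: (x+dx, y+dy) = (6+2, 19+0) = (8, 19)

(8, 19)


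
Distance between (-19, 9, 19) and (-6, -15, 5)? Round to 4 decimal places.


d = sqrt((-6--19)^2 + (-15-9)^2 + (5-19)^2) = 30.6757

30.6757


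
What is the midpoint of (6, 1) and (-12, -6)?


Midpoint = ((6+-12)/2, (1+-6)/2) = (-3, -2.5)

(-3, -2.5)


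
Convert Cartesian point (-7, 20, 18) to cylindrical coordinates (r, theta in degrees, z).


r = sqrt((-7)^2 + 20^2) = 21.1896
theta = atan2(20, -7) = 109.29 deg
z = 18

r = 21.1896, theta = 109.29 deg, z = 18


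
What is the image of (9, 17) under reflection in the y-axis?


Reflection across y-axis: (x, y) -> (-x, y)
(9, 17) -> (-9, 17)

(-9, 17)


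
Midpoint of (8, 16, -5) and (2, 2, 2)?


Midpoint = ((8+2)/2, (16+2)/2, (-5+2)/2) = (5, 9, -1.5)

(5, 9, -1.5)


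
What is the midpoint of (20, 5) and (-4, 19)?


Midpoint = ((20+-4)/2, (5+19)/2) = (8, 12)

(8, 12)


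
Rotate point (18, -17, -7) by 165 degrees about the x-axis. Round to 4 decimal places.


x' = 18
y' = -17*cos(165) - -7*sin(165) = 18.2325
z' = -17*sin(165) + -7*cos(165) = 2.3616

(18, 18.2325, 2.3616)


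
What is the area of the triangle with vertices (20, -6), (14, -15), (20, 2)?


Area = |x1(y2-y3) + x2(y3-y1) + x3(y1-y2)| / 2
= |20*(-15-2) + 14*(2--6) + 20*(-6--15)| / 2
= 24

24


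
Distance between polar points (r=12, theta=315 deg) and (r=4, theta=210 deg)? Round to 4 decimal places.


d = sqrt(r1^2 + r2^2 - 2*r1*r2*cos(t2-t1))
d = sqrt(12^2 + 4^2 - 2*12*4*cos(210-315)) = 13.5958

13.5958


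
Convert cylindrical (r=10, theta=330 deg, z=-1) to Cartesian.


x = 10 * cos(330) = 8.6603
y = 10 * sin(330) = -5
z = -1

(8.6603, -5, -1)


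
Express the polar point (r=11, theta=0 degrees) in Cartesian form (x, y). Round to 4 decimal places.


x = 11 * cos(0) = 11
y = 11 * sin(0) = 0

(11, 0)


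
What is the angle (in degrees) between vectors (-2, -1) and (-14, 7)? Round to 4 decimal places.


dot = -2*-14 + -1*7 = 21
|u| = 2.2361, |v| = 15.6525
cos(angle) = 0.6
angle = 53.1301 degrees

53.1301 degrees


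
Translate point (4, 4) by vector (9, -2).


Translation: (x+dx, y+dy) = (4+9, 4+-2) = (13, 2)

(13, 2)


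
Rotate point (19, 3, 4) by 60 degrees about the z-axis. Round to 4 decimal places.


x' = 19*cos(60) - 3*sin(60) = 6.9019
y' = 19*sin(60) + 3*cos(60) = 17.9545
z' = 4

(6.9019, 17.9545, 4)


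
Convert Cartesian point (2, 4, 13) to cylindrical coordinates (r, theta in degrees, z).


r = sqrt(2^2 + 4^2) = 4.4721
theta = atan2(4, 2) = 63.4349 deg
z = 13

r = 4.4721, theta = 63.4349 deg, z = 13


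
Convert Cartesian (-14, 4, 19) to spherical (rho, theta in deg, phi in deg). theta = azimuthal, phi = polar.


rho = sqrt((-14)^2 + 4^2 + 19^2) = 23.9374
theta = atan2(4, -14) = 164.0546 deg
phi = acos(19/23.9374) = 37.4639 deg

rho = 23.9374, theta = 164.0546 deg, phi = 37.4639 deg


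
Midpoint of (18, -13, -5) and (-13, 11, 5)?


Midpoint = ((18+-13)/2, (-13+11)/2, (-5+5)/2) = (2.5, -1, 0)

(2.5, -1, 0)


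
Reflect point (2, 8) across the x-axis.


Reflection across x-axis: (x, y) -> (x, -y)
(2, 8) -> (2, -8)

(2, -8)


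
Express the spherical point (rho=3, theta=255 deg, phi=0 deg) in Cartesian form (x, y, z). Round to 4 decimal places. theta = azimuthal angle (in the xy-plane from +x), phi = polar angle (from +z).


x = 3 * sin(0) * cos(255) = 0
y = 3 * sin(0) * sin(255) = 0
z = 3 * cos(0) = 3

(0, 0, 3)


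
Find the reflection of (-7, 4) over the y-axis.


Reflection across y-axis: (x, y) -> (-x, y)
(-7, 4) -> (7, 4)

(7, 4)


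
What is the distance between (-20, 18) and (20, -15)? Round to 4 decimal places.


d = sqrt((20--20)^2 + (-15-18)^2) = 51.8556

51.8556


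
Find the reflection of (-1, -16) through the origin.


Reflection through origin: (x, y) -> (-x, -y)
(-1, -16) -> (1, 16)

(1, 16)


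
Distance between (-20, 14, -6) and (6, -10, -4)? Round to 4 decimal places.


d = sqrt((6--20)^2 + (-10-14)^2 + (-4--6)^2) = 35.4401

35.4401


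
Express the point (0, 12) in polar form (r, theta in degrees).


r = sqrt(0^2 + 12^2) = 12
theta = atan2(12, 0) = 90 degrees

r = 12, theta = 90 degrees


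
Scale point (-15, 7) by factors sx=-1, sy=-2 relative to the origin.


Scaling: (x*sx, y*sy) = (-15*-1, 7*-2) = (15, -14)

(15, -14)


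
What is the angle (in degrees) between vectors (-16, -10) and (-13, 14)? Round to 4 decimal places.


dot = -16*-13 + -10*14 = 68
|u| = 18.868, |v| = 19.105
cos(angle) = 0.1886
angle = 79.1265 degrees

79.1265 degrees


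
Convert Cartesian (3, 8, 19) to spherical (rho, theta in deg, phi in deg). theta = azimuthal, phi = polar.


rho = sqrt(3^2 + 8^2 + 19^2) = 20.8327
theta = atan2(8, 3) = 69.444 deg
phi = acos(19/20.8327) = 24.2127 deg

rho = 20.8327, theta = 69.444 deg, phi = 24.2127 deg


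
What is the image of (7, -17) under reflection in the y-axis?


Reflection across y-axis: (x, y) -> (-x, y)
(7, -17) -> (-7, -17)

(-7, -17)


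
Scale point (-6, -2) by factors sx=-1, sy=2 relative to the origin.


Scaling: (x*sx, y*sy) = (-6*-1, -2*2) = (6, -4)

(6, -4)


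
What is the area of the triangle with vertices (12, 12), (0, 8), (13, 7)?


Area = |x1(y2-y3) + x2(y3-y1) + x3(y1-y2)| / 2
= |12*(8-7) + 0*(7-12) + 13*(12-8)| / 2
= 32

32


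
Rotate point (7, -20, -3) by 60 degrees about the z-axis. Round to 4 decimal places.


x' = 7*cos(60) - -20*sin(60) = 20.8205
y' = 7*sin(60) + -20*cos(60) = -3.9378
z' = -3

(20.8205, -3.9378, -3)


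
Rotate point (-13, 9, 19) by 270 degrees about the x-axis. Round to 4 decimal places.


x' = -13
y' = 9*cos(270) - 19*sin(270) = 19
z' = 9*sin(270) + 19*cos(270) = -9

(-13, 19, -9)


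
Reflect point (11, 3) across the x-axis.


Reflection across x-axis: (x, y) -> (x, -y)
(11, 3) -> (11, -3)

(11, -3)


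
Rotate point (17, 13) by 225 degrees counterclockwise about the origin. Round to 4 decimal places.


x' = 17*cos(225) - 13*sin(225) = -2.8284
y' = 17*sin(225) + 13*cos(225) = -21.2132

(-2.8284, -21.2132)


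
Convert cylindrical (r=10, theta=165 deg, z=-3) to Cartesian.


x = 10 * cos(165) = -9.6593
y = 10 * sin(165) = 2.5882
z = -3

(-9.6593, 2.5882, -3)


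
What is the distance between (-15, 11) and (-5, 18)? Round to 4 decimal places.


d = sqrt((-5--15)^2 + (18-11)^2) = 12.2066

12.2066


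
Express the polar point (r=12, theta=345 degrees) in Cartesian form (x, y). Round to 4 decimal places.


x = 12 * cos(345) = 11.5911
y = 12 * sin(345) = -3.1058

(11.5911, -3.1058)


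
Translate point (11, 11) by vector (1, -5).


Translation: (x+dx, y+dy) = (11+1, 11+-5) = (12, 6)

(12, 6)


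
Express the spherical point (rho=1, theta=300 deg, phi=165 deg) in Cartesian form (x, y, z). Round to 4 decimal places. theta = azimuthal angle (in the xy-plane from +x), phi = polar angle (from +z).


x = 1 * sin(165) * cos(300) = 0.1294
y = 1 * sin(165) * sin(300) = -0.2241
z = 1 * cos(165) = -0.9659

(0.1294, -0.2241, -0.9659)


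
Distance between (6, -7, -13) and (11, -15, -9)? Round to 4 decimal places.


d = sqrt((11-6)^2 + (-15--7)^2 + (-9--13)^2) = 10.247

10.247


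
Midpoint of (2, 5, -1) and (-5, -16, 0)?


Midpoint = ((2+-5)/2, (5+-16)/2, (-1+0)/2) = (-1.5, -5.5, -0.5)

(-1.5, -5.5, -0.5)


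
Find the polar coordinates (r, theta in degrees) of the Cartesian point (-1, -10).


r = sqrt((-1)^2 + (-10)^2) = 10.0499
theta = atan2(-10, -1) = 264.2894 degrees

r = 10.0499, theta = 264.2894 degrees


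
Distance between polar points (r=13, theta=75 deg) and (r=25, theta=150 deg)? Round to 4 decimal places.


d = sqrt(r1^2 + r2^2 - 2*r1*r2*cos(t2-t1))
d = sqrt(13^2 + 25^2 - 2*13*25*cos(150-75)) = 25.0153

25.0153


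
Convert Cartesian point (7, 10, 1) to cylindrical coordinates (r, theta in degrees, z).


r = sqrt(7^2 + 10^2) = 12.2066
theta = atan2(10, 7) = 55.008 deg
z = 1

r = 12.2066, theta = 55.008 deg, z = 1


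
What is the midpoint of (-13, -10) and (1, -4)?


Midpoint = ((-13+1)/2, (-10+-4)/2) = (-6, -7)

(-6, -7)


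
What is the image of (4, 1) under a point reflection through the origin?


Reflection through origin: (x, y) -> (-x, -y)
(4, 1) -> (-4, -1)

(-4, -1)


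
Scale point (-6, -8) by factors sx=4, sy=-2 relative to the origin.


Scaling: (x*sx, y*sy) = (-6*4, -8*-2) = (-24, 16)

(-24, 16)


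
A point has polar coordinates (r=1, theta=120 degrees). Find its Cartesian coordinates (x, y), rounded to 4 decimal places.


x = 1 * cos(120) = -0.5
y = 1 * sin(120) = 0.866

(-0.5, 0.866)


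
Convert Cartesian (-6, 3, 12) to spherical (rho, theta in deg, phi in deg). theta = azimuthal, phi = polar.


rho = sqrt((-6)^2 + 3^2 + 12^2) = 13.7477
theta = atan2(3, -6) = 153.4349 deg
phi = acos(12/13.7477) = 29.2059 deg

rho = 13.7477, theta = 153.4349 deg, phi = 29.2059 deg


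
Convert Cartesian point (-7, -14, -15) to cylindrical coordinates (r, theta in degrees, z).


r = sqrt((-7)^2 + (-14)^2) = 15.6525
theta = atan2(-14, -7) = 243.4349 deg
z = -15

r = 15.6525, theta = 243.4349 deg, z = -15


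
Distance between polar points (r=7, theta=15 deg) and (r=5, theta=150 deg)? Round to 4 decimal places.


d = sqrt(r1^2 + r2^2 - 2*r1*r2*cos(t2-t1))
d = sqrt(7^2 + 5^2 - 2*7*5*cos(150-15)) = 11.1129

11.1129


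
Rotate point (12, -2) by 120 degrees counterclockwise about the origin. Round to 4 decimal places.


x' = 12*cos(120) - -2*sin(120) = -4.2679
y' = 12*sin(120) + -2*cos(120) = 11.3923

(-4.2679, 11.3923)


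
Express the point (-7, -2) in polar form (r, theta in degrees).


r = sqrt((-7)^2 + (-2)^2) = 7.2801
theta = atan2(-2, -7) = 195.9454 degrees

r = 7.2801, theta = 195.9454 degrees


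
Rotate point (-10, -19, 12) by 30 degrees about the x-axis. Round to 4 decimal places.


x' = -10
y' = -19*cos(30) - 12*sin(30) = -22.4545
z' = -19*sin(30) + 12*cos(30) = 0.8923

(-10, -22.4545, 0.8923)


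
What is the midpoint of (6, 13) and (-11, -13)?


Midpoint = ((6+-11)/2, (13+-13)/2) = (-2.5, 0)

(-2.5, 0)


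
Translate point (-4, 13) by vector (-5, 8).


Translation: (x+dx, y+dy) = (-4+-5, 13+8) = (-9, 21)

(-9, 21)


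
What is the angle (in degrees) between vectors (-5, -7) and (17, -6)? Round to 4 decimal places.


dot = -5*17 + -7*-6 = -43
|u| = 8.6023, |v| = 18.0278
cos(angle) = -0.2773
angle = 106.0976 degrees

106.0976 degrees


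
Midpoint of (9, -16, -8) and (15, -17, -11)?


Midpoint = ((9+15)/2, (-16+-17)/2, (-8+-11)/2) = (12, -16.5, -9.5)

(12, -16.5, -9.5)


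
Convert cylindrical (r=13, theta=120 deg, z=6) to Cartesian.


x = 13 * cos(120) = -6.5
y = 13 * sin(120) = 11.2583
z = 6

(-6.5, 11.2583, 6)


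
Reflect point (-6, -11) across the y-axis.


Reflection across y-axis: (x, y) -> (-x, y)
(-6, -11) -> (6, -11)

(6, -11)


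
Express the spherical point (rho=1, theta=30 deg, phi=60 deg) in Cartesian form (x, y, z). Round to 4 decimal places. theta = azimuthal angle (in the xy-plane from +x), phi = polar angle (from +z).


x = 1 * sin(60) * cos(30) = 0.75
y = 1 * sin(60) * sin(30) = 0.433
z = 1 * cos(60) = 0.5

(0.75, 0.433, 0.5)


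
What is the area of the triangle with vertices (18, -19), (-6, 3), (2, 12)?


Area = |x1(y2-y3) + x2(y3-y1) + x3(y1-y2)| / 2
= |18*(3-12) + -6*(12--19) + 2*(-19-3)| / 2
= 196

196


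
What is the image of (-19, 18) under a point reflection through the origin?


Reflection through origin: (x, y) -> (-x, -y)
(-19, 18) -> (19, -18)

(19, -18)


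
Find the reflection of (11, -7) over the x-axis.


Reflection across x-axis: (x, y) -> (x, -y)
(11, -7) -> (11, 7)

(11, 7)


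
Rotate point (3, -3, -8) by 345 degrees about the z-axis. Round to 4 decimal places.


x' = 3*cos(345) - -3*sin(345) = 2.1213
y' = 3*sin(345) + -3*cos(345) = -3.6742
z' = -8

(2.1213, -3.6742, -8)


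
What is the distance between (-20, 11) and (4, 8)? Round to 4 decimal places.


d = sqrt((4--20)^2 + (8-11)^2) = 24.1868

24.1868


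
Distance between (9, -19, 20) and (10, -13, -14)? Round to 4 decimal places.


d = sqrt((10-9)^2 + (-13--19)^2 + (-14-20)^2) = 34.5398

34.5398


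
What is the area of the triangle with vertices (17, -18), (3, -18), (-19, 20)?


Area = |x1(y2-y3) + x2(y3-y1) + x3(y1-y2)| / 2
= |17*(-18-20) + 3*(20--18) + -19*(-18--18)| / 2
= 266

266


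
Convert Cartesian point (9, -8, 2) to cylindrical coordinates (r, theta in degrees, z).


r = sqrt(9^2 + (-8)^2) = 12.0416
theta = atan2(-8, 9) = 318.3665 deg
z = 2

r = 12.0416, theta = 318.3665 deg, z = 2


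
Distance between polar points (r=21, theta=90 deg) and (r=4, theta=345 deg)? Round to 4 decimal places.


d = sqrt(r1^2 + r2^2 - 2*r1*r2*cos(t2-t1))
d = sqrt(21^2 + 4^2 - 2*21*4*cos(345-90)) = 22.3714

22.3714


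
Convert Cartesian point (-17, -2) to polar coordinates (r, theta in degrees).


r = sqrt((-17)^2 + (-2)^2) = 17.1172
theta = atan2(-2, -17) = 186.7098 degrees

r = 17.1172, theta = 186.7098 degrees


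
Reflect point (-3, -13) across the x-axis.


Reflection across x-axis: (x, y) -> (x, -y)
(-3, -13) -> (-3, 13)

(-3, 13)


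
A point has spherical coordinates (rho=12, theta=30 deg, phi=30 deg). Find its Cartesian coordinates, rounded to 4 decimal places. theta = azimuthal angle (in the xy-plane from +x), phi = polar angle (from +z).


x = 12 * sin(30) * cos(30) = 5.1962
y = 12 * sin(30) * sin(30) = 3
z = 12 * cos(30) = 10.3923

(5.1962, 3, 10.3923)


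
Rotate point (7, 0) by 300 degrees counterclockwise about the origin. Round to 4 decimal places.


x' = 7*cos(300) - 0*sin(300) = 3.5
y' = 7*sin(300) + 0*cos(300) = -6.0622

(3.5, -6.0622)


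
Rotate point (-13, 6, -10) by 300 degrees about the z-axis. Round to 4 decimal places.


x' = -13*cos(300) - 6*sin(300) = -1.3038
y' = -13*sin(300) + 6*cos(300) = 14.2583
z' = -10

(-1.3038, 14.2583, -10)


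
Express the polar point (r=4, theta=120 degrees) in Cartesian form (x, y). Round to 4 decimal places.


x = 4 * cos(120) = -2
y = 4 * sin(120) = 3.4641

(-2, 3.4641)


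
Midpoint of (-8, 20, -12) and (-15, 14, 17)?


Midpoint = ((-8+-15)/2, (20+14)/2, (-12+17)/2) = (-11.5, 17, 2.5)

(-11.5, 17, 2.5)


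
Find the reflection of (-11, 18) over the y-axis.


Reflection across y-axis: (x, y) -> (-x, y)
(-11, 18) -> (11, 18)

(11, 18)


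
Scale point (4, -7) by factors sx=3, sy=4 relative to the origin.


Scaling: (x*sx, y*sy) = (4*3, -7*4) = (12, -28)

(12, -28)


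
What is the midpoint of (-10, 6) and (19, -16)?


Midpoint = ((-10+19)/2, (6+-16)/2) = (4.5, -5)

(4.5, -5)


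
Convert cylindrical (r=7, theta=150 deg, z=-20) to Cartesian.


x = 7 * cos(150) = -6.0622
y = 7 * sin(150) = 3.5
z = -20

(-6.0622, 3.5, -20)


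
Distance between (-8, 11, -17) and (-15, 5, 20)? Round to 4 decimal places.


d = sqrt((-15--8)^2 + (5-11)^2 + (20--17)^2) = 38.1314

38.1314


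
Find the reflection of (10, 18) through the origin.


Reflection through origin: (x, y) -> (-x, -y)
(10, 18) -> (-10, -18)

(-10, -18)


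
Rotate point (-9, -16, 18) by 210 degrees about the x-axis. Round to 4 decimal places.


x' = -9
y' = -16*cos(210) - 18*sin(210) = 22.8564
z' = -16*sin(210) + 18*cos(210) = -7.5885

(-9, 22.8564, -7.5885)


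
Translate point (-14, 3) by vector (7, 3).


Translation: (x+dx, y+dy) = (-14+7, 3+3) = (-7, 6)

(-7, 6)


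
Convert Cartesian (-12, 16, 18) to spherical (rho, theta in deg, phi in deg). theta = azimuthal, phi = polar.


rho = sqrt((-12)^2 + 16^2 + 18^2) = 26.9072
theta = atan2(16, -12) = 126.8699 deg
phi = acos(18/26.9072) = 48.0128 deg

rho = 26.9072, theta = 126.8699 deg, phi = 48.0128 deg


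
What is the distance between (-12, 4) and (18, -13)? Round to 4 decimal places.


d = sqrt((18--12)^2 + (-13-4)^2) = 34.4819

34.4819


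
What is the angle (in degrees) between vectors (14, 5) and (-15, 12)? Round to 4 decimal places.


dot = 14*-15 + 5*12 = -150
|u| = 14.8661, |v| = 19.2094
cos(angle) = -0.5253
angle = 121.6864 degrees

121.6864 degrees


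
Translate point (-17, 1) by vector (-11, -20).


Translation: (x+dx, y+dy) = (-17+-11, 1+-20) = (-28, -19)

(-28, -19)


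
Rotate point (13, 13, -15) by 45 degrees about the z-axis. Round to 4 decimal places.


x' = 13*cos(45) - 13*sin(45) = 0
y' = 13*sin(45) + 13*cos(45) = 18.3848
z' = -15

(0, 18.3848, -15)


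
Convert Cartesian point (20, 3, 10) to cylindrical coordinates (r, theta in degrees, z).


r = sqrt(20^2 + 3^2) = 20.2237
theta = atan2(3, 20) = 8.5308 deg
z = 10

r = 20.2237, theta = 8.5308 deg, z = 10


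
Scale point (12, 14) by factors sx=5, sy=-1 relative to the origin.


Scaling: (x*sx, y*sy) = (12*5, 14*-1) = (60, -14)

(60, -14)


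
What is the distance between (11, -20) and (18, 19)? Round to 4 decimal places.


d = sqrt((18-11)^2 + (19--20)^2) = 39.6232

39.6232


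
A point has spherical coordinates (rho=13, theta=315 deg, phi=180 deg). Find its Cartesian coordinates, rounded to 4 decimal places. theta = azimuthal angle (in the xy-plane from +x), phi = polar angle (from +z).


x = 13 * sin(180) * cos(315) = 0
y = 13 * sin(180) * sin(315) = 0
z = 13 * cos(180) = -13

(0, 0, -13)


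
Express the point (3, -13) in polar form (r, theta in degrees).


r = sqrt(3^2 + (-13)^2) = 13.3417
theta = atan2(-13, 3) = 282.9946 degrees

r = 13.3417, theta = 282.9946 degrees


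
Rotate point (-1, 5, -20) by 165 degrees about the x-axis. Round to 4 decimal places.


x' = -1
y' = 5*cos(165) - -20*sin(165) = 0.3468
z' = 5*sin(165) + -20*cos(165) = 20.6126

(-1, 0.3468, 20.6126)


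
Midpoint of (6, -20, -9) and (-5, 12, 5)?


Midpoint = ((6+-5)/2, (-20+12)/2, (-9+5)/2) = (0.5, -4, -2)

(0.5, -4, -2)


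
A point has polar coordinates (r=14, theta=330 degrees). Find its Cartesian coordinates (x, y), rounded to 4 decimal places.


x = 14 * cos(330) = 12.1244
y = 14 * sin(330) = -7

(12.1244, -7)


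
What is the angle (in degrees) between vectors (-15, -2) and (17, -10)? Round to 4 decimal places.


dot = -15*17 + -2*-10 = -235
|u| = 15.1327, |v| = 19.7231
cos(angle) = -0.7874
angle = 141.9398 degrees

141.9398 degrees


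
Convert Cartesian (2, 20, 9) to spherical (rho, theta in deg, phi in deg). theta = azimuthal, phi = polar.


rho = sqrt(2^2 + 20^2 + 9^2) = 22.0227
theta = atan2(20, 2) = 84.2894 deg
phi = acos(9/22.0227) = 65.8788 deg

rho = 22.0227, theta = 84.2894 deg, phi = 65.8788 deg


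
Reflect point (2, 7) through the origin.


Reflection through origin: (x, y) -> (-x, -y)
(2, 7) -> (-2, -7)

(-2, -7)


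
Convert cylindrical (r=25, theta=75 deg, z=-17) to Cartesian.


x = 25 * cos(75) = 6.4705
y = 25 * sin(75) = 24.1481
z = -17

(6.4705, 24.1481, -17)


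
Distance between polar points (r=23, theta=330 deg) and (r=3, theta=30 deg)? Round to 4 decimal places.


d = sqrt(r1^2 + r2^2 - 2*r1*r2*cos(t2-t1))
d = sqrt(23^2 + 3^2 - 2*23*3*cos(30-330)) = 21.6564

21.6564


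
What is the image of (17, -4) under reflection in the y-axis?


Reflection across y-axis: (x, y) -> (-x, y)
(17, -4) -> (-17, -4)

(-17, -4)


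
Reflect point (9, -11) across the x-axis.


Reflection across x-axis: (x, y) -> (x, -y)
(9, -11) -> (9, 11)

(9, 11)


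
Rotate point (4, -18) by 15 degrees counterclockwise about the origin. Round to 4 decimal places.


x' = 4*cos(15) - -18*sin(15) = 8.5224
y' = 4*sin(15) + -18*cos(15) = -16.3514

(8.5224, -16.3514)


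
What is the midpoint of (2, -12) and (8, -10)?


Midpoint = ((2+8)/2, (-12+-10)/2) = (5, -11)

(5, -11)


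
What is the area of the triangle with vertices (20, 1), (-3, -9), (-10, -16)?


Area = |x1(y2-y3) + x2(y3-y1) + x3(y1-y2)| / 2
= |20*(-9--16) + -3*(-16-1) + -10*(1--9)| / 2
= 45.5

45.5


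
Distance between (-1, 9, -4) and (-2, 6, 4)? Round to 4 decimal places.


d = sqrt((-2--1)^2 + (6-9)^2 + (4--4)^2) = 8.6023

8.6023


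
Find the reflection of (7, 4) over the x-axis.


Reflection across x-axis: (x, y) -> (x, -y)
(7, 4) -> (7, -4)

(7, -4)


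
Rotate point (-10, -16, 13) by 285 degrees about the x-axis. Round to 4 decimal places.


x' = -10
y' = -16*cos(285) - 13*sin(285) = 8.4159
z' = -16*sin(285) + 13*cos(285) = 18.8195

(-10, 8.4159, 18.8195)


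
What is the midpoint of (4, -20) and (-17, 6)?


Midpoint = ((4+-17)/2, (-20+6)/2) = (-6.5, -7)

(-6.5, -7)


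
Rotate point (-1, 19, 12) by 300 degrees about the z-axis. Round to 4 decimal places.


x' = -1*cos(300) - 19*sin(300) = 15.9545
y' = -1*sin(300) + 19*cos(300) = 10.366
z' = 12

(15.9545, 10.366, 12)


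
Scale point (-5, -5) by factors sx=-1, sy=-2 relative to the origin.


Scaling: (x*sx, y*sy) = (-5*-1, -5*-2) = (5, 10)

(5, 10)


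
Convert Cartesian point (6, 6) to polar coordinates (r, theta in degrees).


r = sqrt(6^2 + 6^2) = 8.4853
theta = atan2(6, 6) = 45 degrees

r = 8.4853, theta = 45 degrees


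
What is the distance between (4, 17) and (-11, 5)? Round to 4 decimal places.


d = sqrt((-11-4)^2 + (5-17)^2) = 19.2094

19.2094


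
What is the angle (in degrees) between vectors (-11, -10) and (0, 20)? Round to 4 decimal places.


dot = -11*0 + -10*20 = -200
|u| = 14.8661, |v| = 20
cos(angle) = -0.6727
angle = 132.2737 degrees

132.2737 degrees


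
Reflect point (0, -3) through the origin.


Reflection through origin: (x, y) -> (-x, -y)
(0, -3) -> (0, 3)

(0, 3)


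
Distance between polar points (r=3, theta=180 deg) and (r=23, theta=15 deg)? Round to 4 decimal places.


d = sqrt(r1^2 + r2^2 - 2*r1*r2*cos(t2-t1))
d = sqrt(3^2 + 23^2 - 2*3*23*cos(15-180)) = 25.9094

25.9094


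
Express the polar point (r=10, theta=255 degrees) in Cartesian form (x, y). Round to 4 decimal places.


x = 10 * cos(255) = -2.5882
y = 10 * sin(255) = -9.6593

(-2.5882, -9.6593)


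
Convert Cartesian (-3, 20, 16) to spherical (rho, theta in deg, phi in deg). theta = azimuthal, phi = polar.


rho = sqrt((-3)^2 + 20^2 + 16^2) = 25.7876
theta = atan2(20, -3) = 98.5308 deg
phi = acos(16/25.7876) = 51.6507 deg

rho = 25.7876, theta = 98.5308 deg, phi = 51.6507 deg


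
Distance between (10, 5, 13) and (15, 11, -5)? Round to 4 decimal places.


d = sqrt((15-10)^2 + (11-5)^2 + (-5-13)^2) = 19.6214

19.6214


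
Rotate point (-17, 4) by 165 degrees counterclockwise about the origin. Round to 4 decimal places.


x' = -17*cos(165) - 4*sin(165) = 15.3855
y' = -17*sin(165) + 4*cos(165) = -8.2636

(15.3855, -8.2636)


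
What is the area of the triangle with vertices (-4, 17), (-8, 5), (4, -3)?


Area = |x1(y2-y3) + x2(y3-y1) + x3(y1-y2)| / 2
= |-4*(5--3) + -8*(-3-17) + 4*(17-5)| / 2
= 88

88


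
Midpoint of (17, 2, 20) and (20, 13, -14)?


Midpoint = ((17+20)/2, (2+13)/2, (20+-14)/2) = (18.5, 7.5, 3)

(18.5, 7.5, 3)


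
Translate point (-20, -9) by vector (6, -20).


Translation: (x+dx, y+dy) = (-20+6, -9+-20) = (-14, -29)

(-14, -29)


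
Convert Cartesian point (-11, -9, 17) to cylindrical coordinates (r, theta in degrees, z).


r = sqrt((-11)^2 + (-9)^2) = 14.2127
theta = atan2(-9, -11) = 219.2894 deg
z = 17

r = 14.2127, theta = 219.2894 deg, z = 17


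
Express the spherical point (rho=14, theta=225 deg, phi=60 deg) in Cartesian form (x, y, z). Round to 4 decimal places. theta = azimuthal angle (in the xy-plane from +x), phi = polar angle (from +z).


x = 14 * sin(60) * cos(225) = -8.5732
y = 14 * sin(60) * sin(225) = -8.5732
z = 14 * cos(60) = 7

(-8.5732, -8.5732, 7)


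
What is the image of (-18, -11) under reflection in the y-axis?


Reflection across y-axis: (x, y) -> (-x, y)
(-18, -11) -> (18, -11)

(18, -11)


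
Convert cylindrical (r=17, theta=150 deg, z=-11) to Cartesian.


x = 17 * cos(150) = -14.7224
y = 17 * sin(150) = 8.5
z = -11

(-14.7224, 8.5, -11)


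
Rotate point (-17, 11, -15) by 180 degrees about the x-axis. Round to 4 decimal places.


x' = -17
y' = 11*cos(180) - -15*sin(180) = -11
z' = 11*sin(180) + -15*cos(180) = 15

(-17, -11, 15)


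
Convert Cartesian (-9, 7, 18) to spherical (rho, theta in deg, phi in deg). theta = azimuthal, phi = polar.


rho = sqrt((-9)^2 + 7^2 + 18^2) = 21.3073
theta = atan2(7, -9) = 142.125 deg
phi = acos(18/21.3073) = 32.3514 deg

rho = 21.3073, theta = 142.125 deg, phi = 32.3514 deg


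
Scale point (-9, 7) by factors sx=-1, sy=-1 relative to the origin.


Scaling: (x*sx, y*sy) = (-9*-1, 7*-1) = (9, -7)

(9, -7)


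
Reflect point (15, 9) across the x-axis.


Reflection across x-axis: (x, y) -> (x, -y)
(15, 9) -> (15, -9)

(15, -9)


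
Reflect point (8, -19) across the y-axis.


Reflection across y-axis: (x, y) -> (-x, y)
(8, -19) -> (-8, -19)

(-8, -19)


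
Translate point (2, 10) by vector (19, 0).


Translation: (x+dx, y+dy) = (2+19, 10+0) = (21, 10)

(21, 10)


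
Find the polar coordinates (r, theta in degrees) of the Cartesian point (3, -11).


r = sqrt(3^2 + (-11)^2) = 11.4018
theta = atan2(-11, 3) = 285.2551 degrees

r = 11.4018, theta = 285.2551 degrees


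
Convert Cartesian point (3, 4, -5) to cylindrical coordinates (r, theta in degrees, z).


r = sqrt(3^2 + 4^2) = 5
theta = atan2(4, 3) = 53.1301 deg
z = -5

r = 5, theta = 53.1301 deg, z = -5


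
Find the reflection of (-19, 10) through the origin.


Reflection through origin: (x, y) -> (-x, -y)
(-19, 10) -> (19, -10)

(19, -10)


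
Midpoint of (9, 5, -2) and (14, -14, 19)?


Midpoint = ((9+14)/2, (5+-14)/2, (-2+19)/2) = (11.5, -4.5, 8.5)

(11.5, -4.5, 8.5)


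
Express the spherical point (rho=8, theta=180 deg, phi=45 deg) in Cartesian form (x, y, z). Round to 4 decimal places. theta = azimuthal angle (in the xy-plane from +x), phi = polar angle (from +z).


x = 8 * sin(45) * cos(180) = -5.6569
y = 8 * sin(45) * sin(180) = 0
z = 8 * cos(45) = 5.6569

(-5.6569, 0, 5.6569)


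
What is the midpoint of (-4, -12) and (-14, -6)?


Midpoint = ((-4+-14)/2, (-12+-6)/2) = (-9, -9)

(-9, -9)


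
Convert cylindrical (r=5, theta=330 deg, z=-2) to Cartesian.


x = 5 * cos(330) = 4.3301
y = 5 * sin(330) = -2.5
z = -2

(4.3301, -2.5, -2)


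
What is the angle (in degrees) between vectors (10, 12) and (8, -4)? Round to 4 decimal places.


dot = 10*8 + 12*-4 = 32
|u| = 15.6205, |v| = 8.9443
cos(angle) = 0.229
angle = 76.7595 degrees

76.7595 degrees


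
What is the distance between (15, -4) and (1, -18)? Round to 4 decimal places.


d = sqrt((1-15)^2 + (-18--4)^2) = 19.799

19.799


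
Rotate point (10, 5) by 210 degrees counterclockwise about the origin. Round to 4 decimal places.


x' = 10*cos(210) - 5*sin(210) = -6.1603
y' = 10*sin(210) + 5*cos(210) = -9.3301

(-6.1603, -9.3301)


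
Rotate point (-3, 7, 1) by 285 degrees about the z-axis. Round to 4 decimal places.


x' = -3*cos(285) - 7*sin(285) = 5.985
y' = -3*sin(285) + 7*cos(285) = 4.7095
z' = 1

(5.985, 4.7095, 1)


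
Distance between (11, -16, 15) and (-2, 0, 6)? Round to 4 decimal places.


d = sqrt((-2-11)^2 + (0--16)^2 + (6-15)^2) = 22.4944

22.4944


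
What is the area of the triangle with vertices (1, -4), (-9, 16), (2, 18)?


Area = |x1(y2-y3) + x2(y3-y1) + x3(y1-y2)| / 2
= |1*(16-18) + -9*(18--4) + 2*(-4-16)| / 2
= 120

120


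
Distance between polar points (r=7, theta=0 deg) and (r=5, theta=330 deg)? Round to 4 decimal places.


d = sqrt(r1^2 + r2^2 - 2*r1*r2*cos(t2-t1))
d = sqrt(7^2 + 5^2 - 2*7*5*cos(330-0)) = 3.6576

3.6576


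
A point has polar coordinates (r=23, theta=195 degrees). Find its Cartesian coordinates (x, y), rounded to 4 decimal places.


x = 23 * cos(195) = -22.2163
y = 23 * sin(195) = -5.9528

(-22.2163, -5.9528)


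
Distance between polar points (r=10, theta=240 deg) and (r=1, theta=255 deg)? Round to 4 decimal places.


d = sqrt(r1^2 + r2^2 - 2*r1*r2*cos(t2-t1))
d = sqrt(10^2 + 1^2 - 2*10*1*cos(255-240)) = 9.0378

9.0378


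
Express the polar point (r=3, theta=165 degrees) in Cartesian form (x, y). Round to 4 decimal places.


x = 3 * cos(165) = -2.8978
y = 3 * sin(165) = 0.7765

(-2.8978, 0.7765)


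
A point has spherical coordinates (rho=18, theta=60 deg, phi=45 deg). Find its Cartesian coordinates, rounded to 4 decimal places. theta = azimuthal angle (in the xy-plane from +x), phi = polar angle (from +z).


x = 18 * sin(45) * cos(60) = 6.364
y = 18 * sin(45) * sin(60) = 11.0227
z = 18 * cos(45) = 12.7279

(6.364, 11.0227, 12.7279)


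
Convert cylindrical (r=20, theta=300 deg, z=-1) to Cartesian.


x = 20 * cos(300) = 10
y = 20 * sin(300) = -17.3205
z = -1

(10, -17.3205, -1)


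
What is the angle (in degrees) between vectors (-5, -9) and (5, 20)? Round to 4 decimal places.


dot = -5*5 + -9*20 = -205
|u| = 10.2956, |v| = 20.6155
cos(angle) = -0.9658
angle = 164.9816 degrees

164.9816 degrees


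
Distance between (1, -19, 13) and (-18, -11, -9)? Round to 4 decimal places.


d = sqrt((-18-1)^2 + (-11--19)^2 + (-9-13)^2) = 30.1496

30.1496


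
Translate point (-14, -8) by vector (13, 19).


Translation: (x+dx, y+dy) = (-14+13, -8+19) = (-1, 11)

(-1, 11)


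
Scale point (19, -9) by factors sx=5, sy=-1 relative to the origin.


Scaling: (x*sx, y*sy) = (19*5, -9*-1) = (95, 9)

(95, 9)


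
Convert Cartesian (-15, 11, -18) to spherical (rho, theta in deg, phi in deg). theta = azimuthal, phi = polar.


rho = sqrt((-15)^2 + 11^2 + (-18)^2) = 25.8844
theta = atan2(11, -15) = 143.7462 deg
phi = acos(-18/25.8844) = 134.0592 deg

rho = 25.8844, theta = 143.7462 deg, phi = 134.0592 deg


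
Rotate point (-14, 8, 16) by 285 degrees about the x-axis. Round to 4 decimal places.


x' = -14
y' = 8*cos(285) - 16*sin(285) = 17.5254
z' = 8*sin(285) + 16*cos(285) = -3.5863

(-14, 17.5254, -3.5863)


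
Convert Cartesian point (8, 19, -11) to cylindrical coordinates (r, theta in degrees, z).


r = sqrt(8^2 + 19^2) = 20.6155
theta = atan2(19, 8) = 67.1663 deg
z = -11

r = 20.6155, theta = 67.1663 deg, z = -11


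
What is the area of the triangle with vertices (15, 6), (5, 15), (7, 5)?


Area = |x1(y2-y3) + x2(y3-y1) + x3(y1-y2)| / 2
= |15*(15-5) + 5*(5-6) + 7*(6-15)| / 2
= 41

41


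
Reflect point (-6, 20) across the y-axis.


Reflection across y-axis: (x, y) -> (-x, y)
(-6, 20) -> (6, 20)

(6, 20)


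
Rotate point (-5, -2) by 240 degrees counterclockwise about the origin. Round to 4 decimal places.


x' = -5*cos(240) - -2*sin(240) = 0.7679
y' = -5*sin(240) + -2*cos(240) = 5.3301

(0.7679, 5.3301)


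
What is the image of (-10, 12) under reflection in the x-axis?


Reflection across x-axis: (x, y) -> (x, -y)
(-10, 12) -> (-10, -12)

(-10, -12)


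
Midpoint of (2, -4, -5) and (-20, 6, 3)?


Midpoint = ((2+-20)/2, (-4+6)/2, (-5+3)/2) = (-9, 1, -1)

(-9, 1, -1)


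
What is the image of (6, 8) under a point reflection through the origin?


Reflection through origin: (x, y) -> (-x, -y)
(6, 8) -> (-6, -8)

(-6, -8)


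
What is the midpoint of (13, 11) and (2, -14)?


Midpoint = ((13+2)/2, (11+-14)/2) = (7.5, -1.5)

(7.5, -1.5)


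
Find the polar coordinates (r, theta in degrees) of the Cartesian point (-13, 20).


r = sqrt((-13)^2 + 20^2) = 23.8537
theta = atan2(20, -13) = 123.0239 degrees

r = 23.8537, theta = 123.0239 degrees


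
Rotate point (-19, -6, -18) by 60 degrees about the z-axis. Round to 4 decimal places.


x' = -19*cos(60) - -6*sin(60) = -4.3038
y' = -19*sin(60) + -6*cos(60) = -19.4545
z' = -18

(-4.3038, -19.4545, -18)
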